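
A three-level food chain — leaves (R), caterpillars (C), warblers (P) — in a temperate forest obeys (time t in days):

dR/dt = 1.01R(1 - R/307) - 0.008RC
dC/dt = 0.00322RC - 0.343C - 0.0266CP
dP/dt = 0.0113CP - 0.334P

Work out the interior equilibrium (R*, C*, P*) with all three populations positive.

From dP/dt = 0: 0.0113C* = 0.334, so C* = 29.6.
From dR/dt = 0: 1.01(1 - R*/307) = 0.008·29.6, giving R* = 307·(1 - 0.234) = 235.
From dC/dt = 0: 0.00322·235 - 0.343 = 0.0266P*, so P* = 0.414/0.0266 = 15.6.

R* ≈ 235, C* ≈ 29.6, P* ≈ 15.6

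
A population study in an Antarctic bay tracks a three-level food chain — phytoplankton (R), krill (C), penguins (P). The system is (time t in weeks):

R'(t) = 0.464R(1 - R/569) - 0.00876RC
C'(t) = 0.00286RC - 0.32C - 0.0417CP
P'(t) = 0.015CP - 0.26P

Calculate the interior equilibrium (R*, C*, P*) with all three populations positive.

R* ≈ 383, C* ≈ 17.3, P* ≈ 18.6

From dP/dt = 0: 0.015C* = 0.26, so C* = 17.3.
From dR/dt = 0: 0.464(1 - R*/569) = 0.00876·17.3, giving R* = 569·(1 - 0.327) = 383.
From dC/dt = 0: 0.00286·383 - 0.32 = 0.0417P*, so P* = 0.775/0.0417 = 18.6.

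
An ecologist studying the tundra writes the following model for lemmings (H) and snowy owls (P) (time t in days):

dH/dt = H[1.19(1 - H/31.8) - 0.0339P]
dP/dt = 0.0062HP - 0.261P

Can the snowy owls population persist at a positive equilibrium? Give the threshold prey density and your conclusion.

The predator equation gives dP/dt > 0 only when H > 0.261/0.0062 = 42.1.
Without the predator, H → K = 31.8. Since 31.8 < 42.1, the predator cannot invade.

Threshold H = 42.1; K < 42.1, so no, the predator goes extinct.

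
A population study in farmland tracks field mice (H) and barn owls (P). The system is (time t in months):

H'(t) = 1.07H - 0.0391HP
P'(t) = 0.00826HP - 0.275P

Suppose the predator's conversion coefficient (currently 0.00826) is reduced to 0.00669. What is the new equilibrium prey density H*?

H* ≈ 41.1

At the interior fixed point, setting dP/dt = 0 with P > 0 fixes H* = (predator death rate)/(HP coefficient) — independent of the other coefficients.
With the change, H* = 0.275/0.00669 = 41.1; it rises from 33.3.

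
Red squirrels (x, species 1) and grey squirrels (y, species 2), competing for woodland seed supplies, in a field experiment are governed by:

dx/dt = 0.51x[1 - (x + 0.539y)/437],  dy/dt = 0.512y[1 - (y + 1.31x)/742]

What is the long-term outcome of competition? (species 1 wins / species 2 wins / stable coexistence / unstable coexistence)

Compare the nullcline intercepts: K1/α12 = 437/0.539 = 811 > K2 = 742; K2/α21 = 742/1.31 = 566 > K1 = 437.
Since both inequalities hold, each species can invade when rare, so the interior equilibrium is stable.

stable coexistence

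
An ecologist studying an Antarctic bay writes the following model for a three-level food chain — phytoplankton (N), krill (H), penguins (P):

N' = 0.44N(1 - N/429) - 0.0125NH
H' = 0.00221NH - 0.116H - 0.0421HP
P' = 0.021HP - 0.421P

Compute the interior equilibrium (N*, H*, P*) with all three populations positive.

N* ≈ 185, H* ≈ 20, P* ≈ 6.94

From dP/dt = 0: 0.021H* = 0.421, so H* = 20.
From dN/dt = 0: 0.44(1 - N*/429) = 0.0125·20, giving N* = 429·(1 - 0.57) = 185.
From dH/dt = 0: 0.00221·185 - 0.116 = 0.0421P*, so P* = 0.292/0.0421 = 6.94.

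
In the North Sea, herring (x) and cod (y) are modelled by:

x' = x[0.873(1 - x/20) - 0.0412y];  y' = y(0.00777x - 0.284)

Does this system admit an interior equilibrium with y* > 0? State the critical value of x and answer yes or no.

Threshold x = 36.6; K < 36.6, so no, the predator goes extinct.

The predator equation gives dy/dt > 0 only when x > 0.284/0.00777 = 36.6.
Without the predator, x → K = 20. Since 20 < 36.6, the predator cannot invade.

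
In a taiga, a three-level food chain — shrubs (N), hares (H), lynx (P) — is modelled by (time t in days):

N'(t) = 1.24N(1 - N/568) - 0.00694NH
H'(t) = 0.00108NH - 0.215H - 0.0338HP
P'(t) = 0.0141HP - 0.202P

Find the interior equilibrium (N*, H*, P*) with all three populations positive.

N* ≈ 522, H* ≈ 14.3, P* ≈ 10.3

From dP/dt = 0: 0.0141H* = 0.202, so H* = 14.3.
From dN/dt = 0: 1.24(1 - N*/568) = 0.00694·14.3, giving N* = 568·(1 - 0.0802) = 522.
From dH/dt = 0: 0.00108·522 - 0.215 = 0.0338P*, so P* = 0.349/0.0338 = 10.3.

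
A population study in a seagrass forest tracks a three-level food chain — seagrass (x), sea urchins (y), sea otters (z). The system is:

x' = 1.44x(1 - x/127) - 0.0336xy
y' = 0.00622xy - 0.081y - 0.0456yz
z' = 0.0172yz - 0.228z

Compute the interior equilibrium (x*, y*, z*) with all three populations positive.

From dz/dt = 0: 0.0172y* = 0.228, so y* = 13.3.
From dx/dt = 0: 1.44(1 - x*/127) = 0.0336·13.3, giving x* = 127·(1 - 0.309) = 87.7.
From dy/dt = 0: 0.00622·87.7 - 0.081 = 0.0456z*, so z* = 0.465/0.0456 = 10.2.

x* ≈ 87.7, y* ≈ 13.3, z* ≈ 10.2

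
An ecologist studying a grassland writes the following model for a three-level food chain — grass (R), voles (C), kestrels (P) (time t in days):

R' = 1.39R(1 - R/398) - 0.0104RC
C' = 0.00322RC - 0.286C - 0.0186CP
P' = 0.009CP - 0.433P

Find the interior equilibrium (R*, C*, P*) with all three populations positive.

R* ≈ 255, C* ≈ 48.1, P* ≈ 28.7

From dP/dt = 0: 0.009C* = 0.433, so C* = 48.1.
From dR/dt = 0: 1.39(1 - R*/398) = 0.0104·48.1, giving R* = 398·(1 - 0.36) = 255.
From dC/dt = 0: 0.00322·255 - 0.286 = 0.0186P*, so P* = 0.534/0.0186 = 28.7.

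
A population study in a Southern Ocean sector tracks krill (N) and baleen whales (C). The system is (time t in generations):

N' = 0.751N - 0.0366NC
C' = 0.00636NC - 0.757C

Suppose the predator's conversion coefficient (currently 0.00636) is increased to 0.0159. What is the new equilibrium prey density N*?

At the interior fixed point, setting dC/dt = 0 with C > 0 fixes N* = (predator death rate)/(NC coefficient) — independent of the other coefficients.
With the change, N* = 0.757/0.0159 = 47.6; it falls from 119.

N* ≈ 47.6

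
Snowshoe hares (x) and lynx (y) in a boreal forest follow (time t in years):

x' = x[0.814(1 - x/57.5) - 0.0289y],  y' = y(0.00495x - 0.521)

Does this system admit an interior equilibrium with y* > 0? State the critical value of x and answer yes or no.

Threshold x = 105; K < 105, so no, the predator goes extinct.

The predator equation gives dy/dt > 0 only when x > 0.521/0.00495 = 105.
Without the predator, x → K = 57.5. Since 57.5 < 105, the predator cannot invade.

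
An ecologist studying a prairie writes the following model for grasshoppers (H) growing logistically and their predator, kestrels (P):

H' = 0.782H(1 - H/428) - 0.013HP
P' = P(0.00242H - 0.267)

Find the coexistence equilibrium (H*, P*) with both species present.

H* ≈ 110, P* ≈ 44.6

From dP/dt = 0 with P > 0: 0.00242H* = 0.267, so H* = 110.
Substitute into dH/dt = 0: 0.782(1 - 110/428) = 0.013P*.
The bracket is 0.742, giving P* = 0.58/0.013 = 44.6.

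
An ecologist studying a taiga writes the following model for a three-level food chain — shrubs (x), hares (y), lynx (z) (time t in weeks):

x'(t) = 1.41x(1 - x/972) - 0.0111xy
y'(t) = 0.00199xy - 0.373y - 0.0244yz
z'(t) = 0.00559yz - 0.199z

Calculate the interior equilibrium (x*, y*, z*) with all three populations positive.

x* ≈ 700, y* ≈ 35.6, z* ≈ 41.8

From dz/dt = 0: 0.00559y* = 0.199, so y* = 35.6.
From dx/dt = 0: 1.41(1 - x*/972) = 0.0111·35.6, giving x* = 972·(1 - 0.28) = 700.
From dy/dt = 0: 0.00199·700 - 0.373 = 0.0244z*, so z* = 1.02/0.0244 = 41.8.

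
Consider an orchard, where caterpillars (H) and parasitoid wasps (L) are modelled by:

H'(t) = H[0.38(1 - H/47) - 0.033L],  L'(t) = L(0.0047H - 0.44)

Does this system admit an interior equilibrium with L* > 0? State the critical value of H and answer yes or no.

The predator equation gives dL/dt > 0 only when H > 0.44/0.0047 = 93.6.
Without the predator, H → K = 47. Since 47 < 93.6, the predator cannot invade.

Threshold H = 93.6; K < 93.6, so no, the predator goes extinct.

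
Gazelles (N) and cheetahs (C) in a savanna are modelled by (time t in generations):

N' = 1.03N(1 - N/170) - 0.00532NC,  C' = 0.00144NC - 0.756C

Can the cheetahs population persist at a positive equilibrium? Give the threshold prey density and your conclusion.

Threshold N = 525; K < 525, so no, the predator goes extinct.

The predator equation gives dC/dt > 0 only when N > 0.756/0.00144 = 525.
Without the predator, N → K = 170. Since 170 < 525, the predator cannot invade.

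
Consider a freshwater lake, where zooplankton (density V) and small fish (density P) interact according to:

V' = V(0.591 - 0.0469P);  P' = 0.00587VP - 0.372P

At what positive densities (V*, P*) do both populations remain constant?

Set dP/dt = 0 with P > 0: 0.00587V - 0.372 = 0, so V* = 0.372/0.00587 = 63.4.
Set dV/dt = 0 with V > 0: 0.591 - 0.0469P = 0, so P* = 0.591/0.0469 = 12.6.

V* ≈ 63.4, P* ≈ 12.6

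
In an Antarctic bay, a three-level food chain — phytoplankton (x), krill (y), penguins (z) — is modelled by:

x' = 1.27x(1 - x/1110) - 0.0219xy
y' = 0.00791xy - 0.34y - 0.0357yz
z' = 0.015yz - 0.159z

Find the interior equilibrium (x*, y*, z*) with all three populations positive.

x* ≈ 907, y* ≈ 10.6, z* ≈ 191

From dz/dt = 0: 0.015y* = 0.159, so y* = 10.6.
From dx/dt = 0: 1.27(1 - x*/1110) = 0.0219·10.6, giving x* = 1110·(1 - 0.183) = 907.
From dy/dt = 0: 0.00791·907 - 0.34 = 0.0357z*, so z* = 6.84/0.0357 = 191.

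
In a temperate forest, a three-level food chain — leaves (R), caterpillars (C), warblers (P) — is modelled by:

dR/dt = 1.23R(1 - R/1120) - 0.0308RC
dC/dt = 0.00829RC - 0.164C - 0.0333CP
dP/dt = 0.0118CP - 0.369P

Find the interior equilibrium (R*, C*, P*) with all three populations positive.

From dP/dt = 0: 0.0118C* = 0.369, so C* = 31.3.
From dR/dt = 0: 1.23(1 - R*/1120) = 0.0308·31.3, giving R* = 1120·(1 - 0.783) = 243.
From dC/dt = 0: 0.00829·243 - 0.164 = 0.0333P*, so P* = 1.85/0.0333 = 55.6.

R* ≈ 243, C* ≈ 31.3, P* ≈ 55.6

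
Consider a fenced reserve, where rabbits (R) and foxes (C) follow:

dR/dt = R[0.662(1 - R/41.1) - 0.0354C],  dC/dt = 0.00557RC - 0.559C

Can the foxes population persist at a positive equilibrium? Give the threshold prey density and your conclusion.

The predator equation gives dC/dt > 0 only when R > 0.559/0.00557 = 100.
Without the predator, R → K = 41.1. Since 41.1 < 100, the predator cannot invade.

Threshold R = 100; K < 100, so no, the predator goes extinct.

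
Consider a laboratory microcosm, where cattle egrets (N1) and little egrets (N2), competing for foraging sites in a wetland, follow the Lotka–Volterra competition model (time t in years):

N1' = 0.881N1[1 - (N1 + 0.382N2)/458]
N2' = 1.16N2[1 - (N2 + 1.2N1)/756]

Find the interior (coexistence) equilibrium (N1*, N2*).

Setting both brackets to zero gives the nullclines N1 + 0.382N2 = 458 and 1.2N1 + N2 = 756.
Substituting N2 = 756 - 1.2N1 into the first: N1(1 - 0.382·1.2) = 458 - 0.382·756.
So N1* = 169/0.542 = 312, and then N2* = 756 - 1.2·312 = 381.

N1* ≈ 312, N2* ≈ 381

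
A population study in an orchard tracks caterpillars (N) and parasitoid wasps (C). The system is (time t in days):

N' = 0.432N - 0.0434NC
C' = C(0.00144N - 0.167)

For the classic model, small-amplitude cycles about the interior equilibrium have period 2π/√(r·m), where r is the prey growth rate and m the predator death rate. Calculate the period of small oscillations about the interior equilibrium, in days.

T ≈ 23.4 days

Here r = 0.432 and m = 0.167, so r·m = 0.0721.
ω = √0.0721 = 0.269 per day, hence T = 2π/ω ≈ 23.4 days.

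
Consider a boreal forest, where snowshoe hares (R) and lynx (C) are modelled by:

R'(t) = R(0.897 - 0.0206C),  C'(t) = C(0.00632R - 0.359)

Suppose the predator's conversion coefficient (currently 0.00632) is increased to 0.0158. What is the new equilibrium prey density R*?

At the interior fixed point, setting dC/dt = 0 with C > 0 fixes R* = (predator death rate)/(RC coefficient) — independent of the other coefficients.
With the change, R* = 0.359/0.0158 = 22.7; it falls from 56.8.

R* ≈ 22.7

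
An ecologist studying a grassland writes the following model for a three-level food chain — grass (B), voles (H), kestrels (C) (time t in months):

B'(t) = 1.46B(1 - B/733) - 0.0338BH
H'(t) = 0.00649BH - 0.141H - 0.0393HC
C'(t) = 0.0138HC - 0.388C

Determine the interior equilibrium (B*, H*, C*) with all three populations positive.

B* ≈ 256, H* ≈ 28.1, C* ≈ 38.7

From dC/dt = 0: 0.0138H* = 0.388, so H* = 28.1.
From dB/dt = 0: 1.46(1 - B*/733) = 0.0338·28.1, giving B* = 733·(1 - 0.651) = 256.
From dH/dt = 0: 0.00649·256 - 0.141 = 0.0393C*, so C* = 1.52/0.0393 = 38.7.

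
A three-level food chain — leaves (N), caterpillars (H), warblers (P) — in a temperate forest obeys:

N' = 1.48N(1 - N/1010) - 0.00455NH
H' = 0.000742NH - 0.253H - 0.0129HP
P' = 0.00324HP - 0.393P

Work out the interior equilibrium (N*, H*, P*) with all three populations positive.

N* ≈ 633, H* ≈ 121, P* ≈ 16.8

From dP/dt = 0: 0.00324H* = 0.393, so H* = 121.
From dN/dt = 0: 1.48(1 - N*/1010) = 0.00455·121, giving N* = 1010·(1 - 0.373) = 633.
From dH/dt = 0: 0.000742·633 - 0.253 = 0.0129P*, so P* = 0.217/0.0129 = 16.8.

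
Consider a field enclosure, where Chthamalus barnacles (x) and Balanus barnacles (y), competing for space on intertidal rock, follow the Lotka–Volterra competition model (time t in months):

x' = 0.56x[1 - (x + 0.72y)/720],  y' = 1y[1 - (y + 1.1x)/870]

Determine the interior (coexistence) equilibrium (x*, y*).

Setting both brackets to zero gives the nullclines x + 0.72y = 720 and 1.1x + y = 870.
Substituting y = 870 - 1.1x into the first: x(1 - 0.72·1.1) = 720 - 0.72·870.
So x* = 93.6/0.208 = 450, and then y* = 870 - 1.1·450 = 375.

x* ≈ 450, y* ≈ 375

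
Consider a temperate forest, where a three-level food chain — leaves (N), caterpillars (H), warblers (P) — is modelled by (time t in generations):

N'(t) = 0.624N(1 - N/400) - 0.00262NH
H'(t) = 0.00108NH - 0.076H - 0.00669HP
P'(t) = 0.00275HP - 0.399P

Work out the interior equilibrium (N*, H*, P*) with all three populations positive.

N* ≈ 156, H* ≈ 145, P* ≈ 13.9

From dP/dt = 0: 0.00275H* = 0.399, so H* = 145.
From dN/dt = 0: 0.624(1 - N*/400) = 0.00262·145, giving N* = 400·(1 - 0.609) = 156.
From dH/dt = 0: 0.00108·156 - 0.076 = 0.00669P*, so P* = 0.0928/0.00669 = 13.9.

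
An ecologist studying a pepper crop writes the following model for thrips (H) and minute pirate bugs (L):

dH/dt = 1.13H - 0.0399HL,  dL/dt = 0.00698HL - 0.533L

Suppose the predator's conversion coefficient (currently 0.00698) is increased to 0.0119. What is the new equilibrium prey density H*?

At the interior fixed point, setting dL/dt = 0 with L > 0 fixes H* = (predator death rate)/(HL coefficient) — independent of the other coefficients.
With the change, H* = 0.533/0.0119 = 44.8; it falls from 76.4.

H* ≈ 44.8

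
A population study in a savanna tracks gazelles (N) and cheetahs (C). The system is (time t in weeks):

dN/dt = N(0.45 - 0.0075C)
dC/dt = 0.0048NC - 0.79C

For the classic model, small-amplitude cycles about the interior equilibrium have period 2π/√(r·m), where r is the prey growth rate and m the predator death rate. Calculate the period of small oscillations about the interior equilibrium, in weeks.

T ≈ 10.5 weeks

Here r = 0.45 and m = 0.79, so r·m = 0.356.
ω = √0.356 = 0.596 per week, hence T = 2π/ω ≈ 10.5 weeks.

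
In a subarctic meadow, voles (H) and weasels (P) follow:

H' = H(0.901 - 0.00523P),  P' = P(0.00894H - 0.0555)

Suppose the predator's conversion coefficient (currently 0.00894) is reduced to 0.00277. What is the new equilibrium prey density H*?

At the interior fixed point, setting dP/dt = 0 with P > 0 fixes H* = (predator death rate)/(HP coefficient) — independent of the other coefficients.
With the change, H* = 0.0555/0.00277 = 20; it rises from 6.21.

H* ≈ 20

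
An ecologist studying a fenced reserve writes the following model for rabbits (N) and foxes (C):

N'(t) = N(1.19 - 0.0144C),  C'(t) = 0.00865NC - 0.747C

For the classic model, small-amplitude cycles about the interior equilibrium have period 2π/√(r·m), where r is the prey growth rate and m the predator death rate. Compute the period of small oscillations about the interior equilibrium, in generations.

Here r = 1.19 and m = 0.747, so r·m = 0.889.
ω = √0.889 = 0.943 per generation, hence T = 2π/ω ≈ 6.66 generations.

T ≈ 6.66 generations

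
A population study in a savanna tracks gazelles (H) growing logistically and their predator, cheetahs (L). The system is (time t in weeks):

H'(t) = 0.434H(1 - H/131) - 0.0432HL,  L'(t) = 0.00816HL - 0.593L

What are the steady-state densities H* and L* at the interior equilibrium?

H* ≈ 72.7, L* ≈ 4.47

From dL/dt = 0 with L > 0: 0.00816H* = 0.593, so H* = 72.7.
Substitute into dH/dt = 0: 0.434(1 - 72.7/131) = 0.0432L*.
The bracket is 0.445, giving L* = 0.193/0.0432 = 4.47.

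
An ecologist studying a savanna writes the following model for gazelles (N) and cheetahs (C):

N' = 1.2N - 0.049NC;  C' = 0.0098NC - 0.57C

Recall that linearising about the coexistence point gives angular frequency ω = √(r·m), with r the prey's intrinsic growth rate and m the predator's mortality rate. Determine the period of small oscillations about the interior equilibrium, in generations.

T ≈ 7.6 generations

Here r = 1.2 and m = 0.57, so r·m = 0.684.
ω = √0.684 = 0.827 per generation, hence T = 2π/ω ≈ 7.6 generations.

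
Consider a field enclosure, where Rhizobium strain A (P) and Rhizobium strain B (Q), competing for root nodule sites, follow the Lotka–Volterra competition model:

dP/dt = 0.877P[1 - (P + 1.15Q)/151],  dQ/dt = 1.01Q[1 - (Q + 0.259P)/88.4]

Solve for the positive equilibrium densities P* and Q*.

P* ≈ 70.3, Q* ≈ 70.2

Setting both brackets to zero gives the nullclines P + 1.15Q = 151 and 0.259P + Q = 88.4.
Substituting Q = 88.4 - 0.259P into the first: P(1 - 1.15·0.259) = 151 - 1.15·88.4.
So P* = 49.3/0.702 = 70.3, and then Q* = 88.4 - 0.259·70.3 = 70.2.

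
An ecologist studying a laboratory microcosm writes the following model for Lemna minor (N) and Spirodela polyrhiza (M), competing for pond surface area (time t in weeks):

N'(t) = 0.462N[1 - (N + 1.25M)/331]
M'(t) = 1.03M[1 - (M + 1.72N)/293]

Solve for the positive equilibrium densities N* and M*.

Setting both brackets to zero gives the nullclines N + 1.25M = 331 and 1.72N + M = 293.
Substituting M = 293 - 1.72N into the first: N(1 - 1.25·1.72) = 331 - 1.25·293.
So N* = -35.2/-1.15 = 30.7, and then M* = 293 - 1.72·30.7 = 240.

N* ≈ 30.7, M* ≈ 240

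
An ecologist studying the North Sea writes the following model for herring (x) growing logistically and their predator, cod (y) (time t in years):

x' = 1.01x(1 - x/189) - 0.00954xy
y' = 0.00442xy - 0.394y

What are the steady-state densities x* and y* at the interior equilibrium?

From dy/dt = 0 with y > 0: 0.00442x* = 0.394, so x* = 89.1.
Substitute into dx/dt = 0: 1.01(1 - 89.1/189) = 0.00954y*.
The bracket is 0.528, giving y* = 0.534/0.00954 = 55.9.

x* ≈ 89.1, y* ≈ 55.9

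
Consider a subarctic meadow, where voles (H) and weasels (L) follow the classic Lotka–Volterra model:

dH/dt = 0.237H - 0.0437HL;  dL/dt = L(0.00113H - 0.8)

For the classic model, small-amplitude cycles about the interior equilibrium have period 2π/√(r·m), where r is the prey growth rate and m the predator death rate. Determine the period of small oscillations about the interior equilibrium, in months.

T ≈ 14.4 months

Here r = 0.237 and m = 0.8, so r·m = 0.19.
ω = √0.19 = 0.435 per month, hence T = 2π/ω ≈ 14.4 months.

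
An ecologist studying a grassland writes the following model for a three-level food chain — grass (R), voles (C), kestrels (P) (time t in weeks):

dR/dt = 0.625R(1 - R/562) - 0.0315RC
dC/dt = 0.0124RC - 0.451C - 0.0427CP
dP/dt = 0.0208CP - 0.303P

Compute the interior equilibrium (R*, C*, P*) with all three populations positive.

R* ≈ 149, C* ≈ 14.6, P* ≈ 32.8

From dP/dt = 0: 0.0208C* = 0.303, so C* = 14.6.
From dR/dt = 0: 0.625(1 - R*/562) = 0.0315·14.6, giving R* = 562·(1 - 0.734) = 149.
From dC/dt = 0: 0.0124·149 - 0.451 = 0.0427P*, so P* = 1.4/0.0427 = 32.8.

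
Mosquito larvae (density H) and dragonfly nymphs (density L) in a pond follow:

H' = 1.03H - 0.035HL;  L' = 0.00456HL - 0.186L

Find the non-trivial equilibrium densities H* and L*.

Set dL/dt = 0 with L > 0: 0.00456H - 0.186 = 0, so H* = 0.186/0.00456 = 40.8.
Set dH/dt = 0 with H > 0: 1.03 - 0.035L = 0, so L* = 1.03/0.035 = 29.4.

H* ≈ 40.8, L* ≈ 29.4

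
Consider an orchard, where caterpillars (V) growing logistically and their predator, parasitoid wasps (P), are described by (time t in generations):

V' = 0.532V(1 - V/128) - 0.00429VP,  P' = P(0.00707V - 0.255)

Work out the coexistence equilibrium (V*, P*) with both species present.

From dP/dt = 0 with P > 0: 0.00707V* = 0.255, so V* = 36.1.
Substitute into dV/dt = 0: 0.532(1 - 36.1/128) = 0.00429P*.
The bracket is 0.718, giving P* = 0.382/0.00429 = 89.1.

V* ≈ 36.1, P* ≈ 89.1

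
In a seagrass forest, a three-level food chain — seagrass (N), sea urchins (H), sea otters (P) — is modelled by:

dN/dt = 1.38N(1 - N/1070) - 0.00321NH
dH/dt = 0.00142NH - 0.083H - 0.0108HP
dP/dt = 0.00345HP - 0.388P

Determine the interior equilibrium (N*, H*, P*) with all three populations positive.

N* ≈ 790, H* ≈ 112, P* ≈ 96.2

From dP/dt = 0: 0.00345H* = 0.388, so H* = 112.
From dN/dt = 0: 1.38(1 - N*/1070) = 0.00321·112, giving N* = 1070·(1 - 0.262) = 790.
From dH/dt = 0: 0.00142·790 - 0.083 = 0.0108P*, so P* = 1.04/0.0108 = 96.2.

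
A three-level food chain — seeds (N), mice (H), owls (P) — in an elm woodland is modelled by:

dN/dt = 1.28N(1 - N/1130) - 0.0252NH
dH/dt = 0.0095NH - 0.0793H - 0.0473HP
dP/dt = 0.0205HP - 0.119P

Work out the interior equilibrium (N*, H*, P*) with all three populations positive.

N* ≈ 1000, H* ≈ 5.8, P* ≈ 199

From dP/dt = 0: 0.0205H* = 0.119, so H* = 5.8.
From dN/dt = 0: 1.28(1 - N*/1130) = 0.0252·5.8, giving N* = 1130·(1 - 0.114) = 1000.
From dH/dt = 0: 0.0095·1000 - 0.0793 = 0.0473P*, so P* = 9.43/0.0473 = 199.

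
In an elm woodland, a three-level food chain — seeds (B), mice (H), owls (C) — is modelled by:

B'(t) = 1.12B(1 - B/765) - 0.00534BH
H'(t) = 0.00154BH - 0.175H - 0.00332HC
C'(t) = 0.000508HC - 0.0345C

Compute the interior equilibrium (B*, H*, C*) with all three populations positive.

B* ≈ 517, H* ≈ 67.9, C* ≈ 187

From dC/dt = 0: 0.000508H* = 0.0345, so H* = 67.9.
From dB/dt = 0: 1.12(1 - B*/765) = 0.00534·67.9, giving B* = 765·(1 - 0.324) = 517.
From dH/dt = 0: 0.00154·517 - 0.175 = 0.00332C*, so C* = 0.622/0.00332 = 187.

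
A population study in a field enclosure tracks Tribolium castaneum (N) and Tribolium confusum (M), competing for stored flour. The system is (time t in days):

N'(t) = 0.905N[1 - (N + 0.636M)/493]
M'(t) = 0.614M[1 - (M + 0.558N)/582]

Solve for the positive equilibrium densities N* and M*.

N* ≈ 190, M* ≈ 476

Setting both brackets to zero gives the nullclines N + 0.636M = 493 and 0.558N + M = 582.
Substituting M = 582 - 0.558N into the first: N(1 - 0.636·0.558) = 493 - 0.636·582.
So N* = 123/0.645 = 190, and then M* = 582 - 0.558·190 = 476.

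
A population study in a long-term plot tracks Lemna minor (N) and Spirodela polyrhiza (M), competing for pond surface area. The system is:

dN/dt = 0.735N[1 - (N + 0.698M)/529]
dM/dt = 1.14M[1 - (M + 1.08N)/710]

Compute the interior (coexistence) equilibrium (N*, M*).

N* ≈ 136, M* ≈ 563

Setting both brackets to zero gives the nullclines N + 0.698M = 529 and 1.08N + M = 710.
Substituting M = 710 - 1.08N into the first: N(1 - 0.698·1.08) = 529 - 0.698·710.
So N* = 33.4/0.246 = 136, and then M* = 710 - 1.08·136 = 563.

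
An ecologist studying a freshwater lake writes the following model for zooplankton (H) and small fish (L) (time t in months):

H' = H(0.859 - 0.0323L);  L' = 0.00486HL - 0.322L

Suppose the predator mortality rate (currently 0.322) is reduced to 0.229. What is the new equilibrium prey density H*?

H* ≈ 47.1

At the interior fixed point, setting dL/dt = 0 with L > 0 fixes H* = (predator death rate)/(HL coefficient) — independent of the other coefficients.
With the change, H* = 0.229/0.00486 = 47.1; it falls from 66.3.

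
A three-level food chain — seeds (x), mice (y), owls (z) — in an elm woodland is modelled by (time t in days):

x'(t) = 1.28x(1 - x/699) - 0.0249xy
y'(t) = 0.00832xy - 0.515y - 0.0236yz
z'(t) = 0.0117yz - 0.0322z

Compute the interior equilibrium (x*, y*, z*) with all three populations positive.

x* ≈ 662, y* ≈ 2.75, z* ≈ 211

From dz/dt = 0: 0.0117y* = 0.0322, so y* = 2.75.
From dx/dt = 0: 1.28(1 - x*/699) = 0.0249·2.75, giving x* = 699·(1 - 0.0535) = 662.
From dy/dt = 0: 0.00832·662 - 0.515 = 0.0236z*, so z* = 4.99/0.0236 = 211.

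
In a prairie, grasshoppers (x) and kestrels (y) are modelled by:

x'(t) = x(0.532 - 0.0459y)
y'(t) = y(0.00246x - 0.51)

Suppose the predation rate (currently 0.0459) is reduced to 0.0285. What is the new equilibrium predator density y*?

At the interior fixed point, setting dx/dt = 0 with x > 0 fixes y* = (prey growth rate)/(xy coefficient) — independent of the other coefficients.
With the change, y* = 0.532/0.0285 = 18.7; it rises from 11.6.

y* ≈ 18.7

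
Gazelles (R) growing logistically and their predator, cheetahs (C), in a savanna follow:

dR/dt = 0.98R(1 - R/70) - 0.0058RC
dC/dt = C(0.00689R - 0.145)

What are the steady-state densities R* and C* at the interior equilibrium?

R* ≈ 21, C* ≈ 118

From dC/dt = 0 with C > 0: 0.00689R* = 0.145, so R* = 21.
Substitute into dR/dt = 0: 0.98(1 - 21/70) = 0.0058C*.
The bracket is 0.699, giving C* = 0.685/0.0058 = 118.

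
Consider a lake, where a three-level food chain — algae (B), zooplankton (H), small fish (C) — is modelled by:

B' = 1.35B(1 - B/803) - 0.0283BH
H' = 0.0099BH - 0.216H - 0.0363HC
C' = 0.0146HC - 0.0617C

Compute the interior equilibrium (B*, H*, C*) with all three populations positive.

B* ≈ 732, H* ≈ 4.23, C* ≈ 194

From dC/dt = 0: 0.0146H* = 0.0617, so H* = 4.23.
From dB/dt = 0: 1.35(1 - B*/803) = 0.0283·4.23, giving B* = 803·(1 - 0.0886) = 732.
From dH/dt = 0: 0.0099·732 - 0.216 = 0.0363C*, so C* = 7.03/0.0363 = 194.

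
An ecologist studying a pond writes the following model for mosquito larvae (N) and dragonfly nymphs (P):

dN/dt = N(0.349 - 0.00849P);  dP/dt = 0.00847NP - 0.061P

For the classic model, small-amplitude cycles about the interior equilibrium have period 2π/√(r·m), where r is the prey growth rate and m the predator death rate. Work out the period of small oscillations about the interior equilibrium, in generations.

T ≈ 43.1 generations

Here r = 0.349 and m = 0.061, so r·m = 0.0213.
ω = √0.0213 = 0.146 per generation, hence T = 2π/ω ≈ 43.1 generations.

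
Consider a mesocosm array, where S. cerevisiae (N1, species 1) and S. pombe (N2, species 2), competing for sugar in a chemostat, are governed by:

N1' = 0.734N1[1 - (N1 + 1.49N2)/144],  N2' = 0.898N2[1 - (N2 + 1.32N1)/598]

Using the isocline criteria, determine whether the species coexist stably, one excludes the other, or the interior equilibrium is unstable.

Compare the nullcline intercepts: K1/α12 = 144/1.49 = 96.6 < K2 = 598; K2/α21 = 598/1.32 = 453 > K1 = 144.
Since the inequalities point opposite ways, species 2 can invade but species 1 cannot.

species 2 excludes species 1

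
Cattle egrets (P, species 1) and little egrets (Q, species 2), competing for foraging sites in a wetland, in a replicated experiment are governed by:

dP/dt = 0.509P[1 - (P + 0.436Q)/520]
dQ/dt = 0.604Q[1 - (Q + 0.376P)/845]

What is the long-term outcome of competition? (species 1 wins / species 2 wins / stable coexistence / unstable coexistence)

stable coexistence

Compare the nullcline intercepts: K1/α12 = 520/0.436 = 1190 > K2 = 845; K2/α21 = 845/0.376 = 2250 > K1 = 520.
Since both inequalities hold, each species can invade when rare, so the interior equilibrium is stable.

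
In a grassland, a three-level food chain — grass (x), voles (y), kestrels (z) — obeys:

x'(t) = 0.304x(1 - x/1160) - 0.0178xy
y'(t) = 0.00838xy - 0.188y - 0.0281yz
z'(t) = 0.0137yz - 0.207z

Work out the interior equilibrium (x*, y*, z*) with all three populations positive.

From dz/dt = 0: 0.0137y* = 0.207, so y* = 15.1.
From dx/dt = 0: 0.304(1 - x*/1160) = 0.0178·15.1, giving x* = 1160·(1 - 0.885) = 134.
From dy/dt = 0: 0.00838·134 - 0.188 = 0.0281z*, so z* = 0.933/0.0281 = 33.2.

x* ≈ 134, y* ≈ 15.1, z* ≈ 33.2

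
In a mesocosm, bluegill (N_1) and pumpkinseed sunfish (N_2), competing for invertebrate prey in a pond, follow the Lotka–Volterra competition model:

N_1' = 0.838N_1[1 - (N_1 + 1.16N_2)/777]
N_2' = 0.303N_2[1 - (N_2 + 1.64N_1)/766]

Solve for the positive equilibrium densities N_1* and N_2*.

N_1* ≈ 124, N_2* ≈ 563

Setting both brackets to zero gives the nullclines N_1 + 1.16N_2 = 777 and 1.64N_1 + N_2 = 766.
Substituting N_2 = 766 - 1.64N_1 into the first: N_1(1 - 1.16·1.64) = 777 - 1.16·766.
So N_1* = -112/-0.902 = 124, and then N_2* = 766 - 1.64·124 = 563.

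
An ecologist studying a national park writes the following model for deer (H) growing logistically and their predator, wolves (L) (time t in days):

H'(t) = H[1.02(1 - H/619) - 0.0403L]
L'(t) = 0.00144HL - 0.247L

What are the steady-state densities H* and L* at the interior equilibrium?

H* ≈ 172, L* ≈ 18.3

From dL/dt = 0 with L > 0: 0.00144H* = 0.247, so H* = 172.
Substitute into dH/dt = 0: 1.02(1 - 172/619) = 0.0403L*.
The bracket is 0.723, giving L* = 0.737/0.0403 = 18.3.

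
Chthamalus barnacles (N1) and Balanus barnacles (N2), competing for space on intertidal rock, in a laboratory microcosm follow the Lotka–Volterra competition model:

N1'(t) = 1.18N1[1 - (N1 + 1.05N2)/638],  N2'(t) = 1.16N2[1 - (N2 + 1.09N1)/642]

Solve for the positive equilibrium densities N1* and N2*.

Setting both brackets to zero gives the nullclines N1 + 1.05N2 = 638 and 1.09N1 + N2 = 642.
Substituting N2 = 642 - 1.09N1 into the first: N1(1 - 1.05·1.09) = 638 - 1.05·642.
So N1* = -36.1/-0.145 = 250, and then N2* = 642 - 1.09·250 = 370.

N1* ≈ 250, N2* ≈ 370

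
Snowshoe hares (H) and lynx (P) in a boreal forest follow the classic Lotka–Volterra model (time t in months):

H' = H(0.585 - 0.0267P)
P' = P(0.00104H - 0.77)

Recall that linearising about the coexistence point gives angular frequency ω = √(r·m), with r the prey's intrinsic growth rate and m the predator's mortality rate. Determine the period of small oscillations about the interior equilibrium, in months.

Here r = 0.585 and m = 0.77, so r·m = 0.45.
ω = √0.45 = 0.671 per month, hence T = 2π/ω ≈ 9.36 months.

T ≈ 9.36 months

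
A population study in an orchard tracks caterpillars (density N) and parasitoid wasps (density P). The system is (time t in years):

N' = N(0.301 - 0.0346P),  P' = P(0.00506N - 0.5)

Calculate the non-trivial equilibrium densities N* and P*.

N* ≈ 98.8, P* ≈ 8.7

Set dP/dt = 0 with P > 0: 0.00506N - 0.5 = 0, so N* = 0.5/0.00506 = 98.8.
Set dN/dt = 0 with N > 0: 0.301 - 0.0346P = 0, so P* = 0.301/0.0346 = 8.7.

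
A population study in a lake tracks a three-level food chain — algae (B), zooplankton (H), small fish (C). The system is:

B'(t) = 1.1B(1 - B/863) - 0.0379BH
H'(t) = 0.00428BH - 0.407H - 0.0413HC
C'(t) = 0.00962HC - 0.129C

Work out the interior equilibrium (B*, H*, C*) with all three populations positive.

From dC/dt = 0: 0.00962H* = 0.129, so H* = 13.4.
From dB/dt = 0: 1.1(1 - B*/863) = 0.0379·13.4, giving B* = 863·(1 - 0.462) = 464.
From dH/dt = 0: 0.00428·464 - 0.407 = 0.0413C*, so C* = 1.58/0.0413 = 38.3.

B* ≈ 464, H* ≈ 13.4, C* ≈ 38.3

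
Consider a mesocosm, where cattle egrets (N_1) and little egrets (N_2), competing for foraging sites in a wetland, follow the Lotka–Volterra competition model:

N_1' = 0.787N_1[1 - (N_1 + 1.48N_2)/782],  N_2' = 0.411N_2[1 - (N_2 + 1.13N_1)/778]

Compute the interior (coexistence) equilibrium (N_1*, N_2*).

N_1* ≈ 549, N_2* ≈ 157

Setting both brackets to zero gives the nullclines N_1 + 1.48N_2 = 782 and 1.13N_1 + N_2 = 778.
Substituting N_2 = 778 - 1.13N_1 into the first: N_1(1 - 1.48·1.13) = 782 - 1.48·778.
So N_1* = -369/-0.672 = 549, and then N_2* = 778 - 1.13·549 = 157.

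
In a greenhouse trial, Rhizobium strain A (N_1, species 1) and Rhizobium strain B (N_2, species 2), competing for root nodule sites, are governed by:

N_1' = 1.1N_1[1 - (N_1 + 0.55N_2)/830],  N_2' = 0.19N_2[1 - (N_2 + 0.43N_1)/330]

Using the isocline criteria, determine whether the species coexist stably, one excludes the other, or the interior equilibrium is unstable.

Compare the nullcline intercepts: K1/α12 = 830/0.55 = 1510 > K2 = 330; K2/α21 = 330/0.43 = 767 < K1 = 830.
Since the inequalities point opposite ways, species 1 can invade but species 2 cannot.

species 1 excludes species 2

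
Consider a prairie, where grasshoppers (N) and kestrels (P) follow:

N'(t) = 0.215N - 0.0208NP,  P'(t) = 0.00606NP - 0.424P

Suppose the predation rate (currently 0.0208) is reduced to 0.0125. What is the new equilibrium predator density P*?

P* ≈ 17.2

At the interior fixed point, setting dN/dt = 0 with N > 0 fixes P* = (prey growth rate)/(NP coefficient) — independent of the other coefficients.
With the change, P* = 0.215/0.0125 = 17.2; it rises from 10.3.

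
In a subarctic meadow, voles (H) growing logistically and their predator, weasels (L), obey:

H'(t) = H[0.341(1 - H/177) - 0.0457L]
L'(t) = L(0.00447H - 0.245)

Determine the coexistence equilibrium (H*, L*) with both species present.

H* ≈ 54.8, L* ≈ 5.15

From dL/dt = 0 with L > 0: 0.00447H* = 0.245, so H* = 54.8.
Substitute into dH/dt = 0: 0.341(1 - 54.8/177) = 0.0457L*.
The bracket is 0.69, giving L* = 0.235/0.0457 = 5.15.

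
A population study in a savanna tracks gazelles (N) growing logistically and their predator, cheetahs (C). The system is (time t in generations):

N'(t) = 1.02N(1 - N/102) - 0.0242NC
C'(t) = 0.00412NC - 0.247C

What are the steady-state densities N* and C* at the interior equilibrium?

From dC/dt = 0 with C > 0: 0.00412N* = 0.247, so N* = 60.
Substitute into dN/dt = 0: 1.02(1 - 60/102) = 0.0242C*.
The bracket is 0.412, giving C* = 0.42/0.0242 = 17.4.

N* ≈ 60, C* ≈ 17.4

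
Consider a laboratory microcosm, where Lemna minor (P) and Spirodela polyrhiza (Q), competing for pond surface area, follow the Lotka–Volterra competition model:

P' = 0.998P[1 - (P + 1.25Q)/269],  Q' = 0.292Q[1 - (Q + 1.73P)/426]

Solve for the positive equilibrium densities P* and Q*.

P* ≈ 227, Q* ≈ 33.9

Setting both brackets to zero gives the nullclines P + 1.25Q = 269 and 1.73P + Q = 426.
Substituting Q = 426 - 1.73P into the first: P(1 - 1.25·1.73) = 269 - 1.25·426.
So P* = -264/-1.16 = 227, and then Q* = 426 - 1.73·227 = 33.9.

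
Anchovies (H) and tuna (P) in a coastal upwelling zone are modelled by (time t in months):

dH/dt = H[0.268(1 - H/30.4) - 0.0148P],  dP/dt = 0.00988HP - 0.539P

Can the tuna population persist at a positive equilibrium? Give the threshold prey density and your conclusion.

Threshold H = 54.6; K < 54.6, so no, the predator goes extinct.

The predator equation gives dP/dt > 0 only when H > 0.539/0.00988 = 54.6.
Without the predator, H → K = 30.4. Since 30.4 < 54.6, the predator cannot invade.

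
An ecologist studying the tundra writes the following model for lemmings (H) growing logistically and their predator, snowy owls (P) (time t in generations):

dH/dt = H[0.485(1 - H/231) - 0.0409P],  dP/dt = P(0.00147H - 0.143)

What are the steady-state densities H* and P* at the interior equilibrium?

H* ≈ 97.3, P* ≈ 6.86

From dP/dt = 0 with P > 0: 0.00147H* = 0.143, so H* = 97.3.
Substitute into dH/dt = 0: 0.485(1 - 97.3/231) = 0.0409P*.
The bracket is 0.579, giving P* = 0.281/0.0409 = 6.86.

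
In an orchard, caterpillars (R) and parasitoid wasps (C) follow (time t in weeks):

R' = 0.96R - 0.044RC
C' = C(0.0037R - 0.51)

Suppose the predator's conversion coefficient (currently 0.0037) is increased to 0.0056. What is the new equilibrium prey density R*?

R* ≈ 91.1

At the interior fixed point, setting dC/dt = 0 with C > 0 fixes R* = (predator death rate)/(RC coefficient) — independent of the other coefficients.
With the change, R* = 0.51/0.0056 = 91.1; it falls from 138.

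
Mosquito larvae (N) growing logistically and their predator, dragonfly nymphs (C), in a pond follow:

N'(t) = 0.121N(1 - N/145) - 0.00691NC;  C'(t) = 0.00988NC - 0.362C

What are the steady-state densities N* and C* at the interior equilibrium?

N* ≈ 36.6, C* ≈ 13.1

From dC/dt = 0 with C > 0: 0.00988N* = 0.362, so N* = 36.6.
Substitute into dN/dt = 0: 0.121(1 - 36.6/145) = 0.00691C*.
The bracket is 0.747, giving C* = 0.0904/0.00691 = 13.1.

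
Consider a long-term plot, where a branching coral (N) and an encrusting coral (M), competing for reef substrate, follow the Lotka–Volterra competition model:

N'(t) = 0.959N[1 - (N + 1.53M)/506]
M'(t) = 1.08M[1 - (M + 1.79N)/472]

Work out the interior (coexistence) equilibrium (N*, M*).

Setting both brackets to zero gives the nullclines N + 1.53M = 506 and 1.79N + M = 472.
Substituting M = 472 - 1.79N into the first: N(1 - 1.53·1.79) = 506 - 1.53·472.
So N* = -216/-1.74 = 124, and then M* = 472 - 1.79·124 = 249.

N* ≈ 124, M* ≈ 249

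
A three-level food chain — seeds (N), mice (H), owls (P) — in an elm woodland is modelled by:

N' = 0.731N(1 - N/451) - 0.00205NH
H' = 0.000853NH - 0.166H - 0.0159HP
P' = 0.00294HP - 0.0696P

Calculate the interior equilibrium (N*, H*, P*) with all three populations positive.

N* ≈ 421, H* ≈ 23.7, P* ≈ 12.1

From dP/dt = 0: 0.00294H* = 0.0696, so H* = 23.7.
From dN/dt = 0: 0.731(1 - N*/451) = 0.00205·23.7, giving N* = 451·(1 - 0.0664) = 421.
From dH/dt = 0: 0.000853·421 - 0.166 = 0.0159P*, so P* = 0.193/0.0159 = 12.1.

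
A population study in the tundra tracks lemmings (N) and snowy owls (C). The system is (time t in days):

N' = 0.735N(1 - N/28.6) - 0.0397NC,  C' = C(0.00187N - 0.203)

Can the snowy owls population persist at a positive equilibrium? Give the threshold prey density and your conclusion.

Threshold N = 109; K < 109, so no, the predator goes extinct.

The predator equation gives dC/dt > 0 only when N > 0.203/0.00187 = 109.
Without the predator, N → K = 28.6. Since 28.6 < 109, the predator cannot invade.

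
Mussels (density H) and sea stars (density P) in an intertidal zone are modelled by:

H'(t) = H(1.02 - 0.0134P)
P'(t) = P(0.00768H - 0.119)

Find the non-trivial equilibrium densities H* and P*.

Set dP/dt = 0 with P > 0: 0.00768H - 0.119 = 0, so H* = 0.119/0.00768 = 15.5.
Set dH/dt = 0 with H > 0: 1.02 - 0.0134P = 0, so P* = 1.02/0.0134 = 76.1.

H* ≈ 15.5, P* ≈ 76.1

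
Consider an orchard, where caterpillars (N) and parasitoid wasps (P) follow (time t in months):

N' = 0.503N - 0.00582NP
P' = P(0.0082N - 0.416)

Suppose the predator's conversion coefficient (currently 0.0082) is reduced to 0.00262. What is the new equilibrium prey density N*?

At the interior fixed point, setting dP/dt = 0 with P > 0 fixes N* = (predator death rate)/(NP coefficient) — independent of the other coefficients.
With the change, N* = 0.416/0.00262 = 159; it rises from 50.7.

N* ≈ 159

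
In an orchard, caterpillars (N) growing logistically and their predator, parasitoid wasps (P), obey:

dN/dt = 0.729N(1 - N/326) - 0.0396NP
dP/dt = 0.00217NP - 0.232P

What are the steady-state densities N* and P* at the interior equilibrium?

N* ≈ 107, P* ≈ 12.4

From dP/dt = 0 with P > 0: 0.00217N* = 0.232, so N* = 107.
Substitute into dN/dt = 0: 0.729(1 - 107/326) = 0.0396P*.
The bracket is 0.672, giving P* = 0.49/0.0396 = 12.4.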